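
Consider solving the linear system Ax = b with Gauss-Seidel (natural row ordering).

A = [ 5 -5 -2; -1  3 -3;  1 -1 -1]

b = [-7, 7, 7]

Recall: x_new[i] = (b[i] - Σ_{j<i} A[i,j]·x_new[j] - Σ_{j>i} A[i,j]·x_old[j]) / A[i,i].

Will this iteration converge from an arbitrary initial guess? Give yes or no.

Let D = diag(5, 3, -1); L, U the strict triangles.
T_GS = -(D+L)⁻¹U: row 0 first, T[0,1] = -(-5)/(5) = +1.0000; later rows by forward substitution.
  T[0,:] = [+0.0000, +1.0000, +0.4000]
  T[1,:] = [+0.0000, +0.3333, +1.1333]
  T[2,:] = [+0.0000, +0.6667, -0.7333]
|roots of det(T-λI)|: 1.2198, 0.8198, 0.0000.
spectral radius ρ = 1.2198; 1.2198 > 1: divergent.

no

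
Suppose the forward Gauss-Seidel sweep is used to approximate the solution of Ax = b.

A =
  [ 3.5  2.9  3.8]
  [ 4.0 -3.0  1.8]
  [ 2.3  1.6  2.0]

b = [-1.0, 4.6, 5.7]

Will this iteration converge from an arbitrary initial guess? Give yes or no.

Split A = D + L + U, D = diag(3.5, -3, 2).
T_GS = -(D+L)⁻¹U: row 0 first, T[0,1] = -(2.9)/(3.5) = -0.8286; later rows by forward substitution.
  T[0,:] = [+0.0000  -0.8286  -1.0857]
  T[1,:] = [+0.0000  -1.1048  -0.8476]
  T[2,:] = [+0.0000  +1.8367  +1.9267]
moduli |λ_i(T)| = 1.2715, 0.4496, 0.0000.
ρ(T) = max|λ| = 1.2715; 1.2715 > 1, so it fails to converge.

no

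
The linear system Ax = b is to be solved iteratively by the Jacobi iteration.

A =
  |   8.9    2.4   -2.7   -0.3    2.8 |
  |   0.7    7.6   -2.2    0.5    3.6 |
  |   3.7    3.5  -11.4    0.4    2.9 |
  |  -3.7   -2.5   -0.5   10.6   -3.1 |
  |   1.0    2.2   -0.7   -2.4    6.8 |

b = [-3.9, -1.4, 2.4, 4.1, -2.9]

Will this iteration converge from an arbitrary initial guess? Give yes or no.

Split A = D + L + U, D = diag(8.9, 7.6, -11.4, 10.6, 6.8).
Jacobi: T = -D⁻¹(L+U), T[3,2] = -(-0.5)/(10.6) = +0.0472; T[3,3] = 0.
  T[0,:] = [+0.0000 -0.2697 +0.3034 +0.0337 -0.3146]
  T[1,:] = [-0.0921 +0.0000 +0.2895 -0.0658 -0.4737]
  T[2,:] = [+0.3246 +0.3070 +0.0000 +0.0351 +0.2544]
  T[3,:] = [+0.3491 +0.2358 +0.0472 +0.0000 +0.2925]
  T[4,:] = [-0.1471 -0.3235 +0.1029 +0.3529 +0.0000]
|λ(T)| sorted: 0.8679, 0.4055, 0.4055, 0.1251, 0.0540.
ρ(T) = max|λ| = 0.8679; 0.8679 < 1: convergent.

yes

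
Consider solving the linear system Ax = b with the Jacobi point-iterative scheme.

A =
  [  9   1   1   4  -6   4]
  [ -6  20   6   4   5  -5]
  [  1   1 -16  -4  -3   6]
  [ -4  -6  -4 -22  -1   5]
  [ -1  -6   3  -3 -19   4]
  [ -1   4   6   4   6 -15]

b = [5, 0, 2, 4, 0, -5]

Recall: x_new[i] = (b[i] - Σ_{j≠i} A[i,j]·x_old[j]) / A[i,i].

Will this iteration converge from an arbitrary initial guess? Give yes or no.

A = D + L + U where D = diag(9, 20, -16, -22, -19, -15).
T_J = -D⁻¹(L+U): T[3,2] = -(-4)/(-22) = -0.1818; T[3,3] = 0.
  T[0,:] = [+0.0000 -0.1111 -0.1111 -0.4444 +0.6667 -0.4444]
  T[1,:] = [+0.3000 +0.0000 -0.3000 -0.2000 -0.2500 +0.2500]
  T[2,:] = [+0.0625 +0.0625 +0.0000 -0.2500 -0.1875 +0.3750]
  T[3,:] = [-0.1818 -0.2727 -0.1818 +0.0000 -0.0455 +0.2273]
  T[4,:] = [-0.0526 -0.3158 +0.1579 -0.1579 +0.0000 +0.2105]
  T[5,:] = [-0.0667 +0.2667 +0.4000 +0.2667 +0.4000 +0.0000]
eigenvalue magnitudes: 0.9002, 0.4578, 0.4578, 0.3751, 0.3751, 0.2735.
spectral radius ρ = 0.9002; 0.9002 < 1 ⇒ converges.

yes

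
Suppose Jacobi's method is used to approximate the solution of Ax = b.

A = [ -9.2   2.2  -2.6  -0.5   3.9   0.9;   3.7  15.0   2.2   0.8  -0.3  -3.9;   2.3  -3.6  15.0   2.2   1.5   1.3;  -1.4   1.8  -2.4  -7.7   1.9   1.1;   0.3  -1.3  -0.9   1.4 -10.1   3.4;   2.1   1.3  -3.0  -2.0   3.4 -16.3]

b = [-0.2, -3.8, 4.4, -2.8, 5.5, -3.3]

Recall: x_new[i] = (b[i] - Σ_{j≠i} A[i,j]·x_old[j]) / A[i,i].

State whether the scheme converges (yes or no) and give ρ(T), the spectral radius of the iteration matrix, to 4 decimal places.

A = D + L + U where D = diag(-9.2, 15, 15, -7.7, -10.1, -16.3).
Jacobi: T = -D⁻¹(L+U), T[0,4] = -(3.9)/(-9.2) = +0.4239; T[0,0] = 0.
  T[0,:] = [+0.0000, +0.2391, -0.2826, -0.0543, +0.4239, +0.0978]
  T[1,:] = [-0.2467, +0.0000, -0.1467, -0.0533, +0.0200, +0.2600]
  T[2,:] = [-0.1533, +0.2400, +0.0000, -0.1467, -0.1000, -0.0867]
  T[3,:] = [-0.1818, +0.2338, -0.3117, +0.0000, +0.2468, +0.1429]
  T[4,:] = [+0.0297, -0.1287, -0.0891, +0.1386, +0.0000, +0.3366]
  T[5,:] = [+0.1288, +0.0798, -0.1840, -0.1227, +0.2086, +0.0000]
|roots of det(T-λI)|: 0.5302, 0.2566, 0.2566, 0.2249, 0.2249, 0.1036.
ρ = 0.5302; 0.5302 < 1: convergent.

yes, ρ = 0.5302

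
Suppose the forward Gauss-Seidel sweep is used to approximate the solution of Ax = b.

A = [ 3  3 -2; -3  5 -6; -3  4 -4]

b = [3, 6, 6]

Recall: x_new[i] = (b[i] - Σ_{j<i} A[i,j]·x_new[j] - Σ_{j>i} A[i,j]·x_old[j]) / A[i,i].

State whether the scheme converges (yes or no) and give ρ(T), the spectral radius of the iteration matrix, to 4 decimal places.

Diagonal D = diag(3, 5, -4); L, U strict lower/upper.
T_GS = -(D+L)⁻¹U: row 0 first, T[0,1] = -(3)/(3) = -1.0000; later rows by forward substitution.
  T[0,:] = [+0.0000 -1.0000 +0.6667]
  T[1,:] = [+0.0000 -0.6000 +1.6000]
  T[2,:] = [+0.0000 +0.1500 +1.1000]
|eigenvalues of T|: 1.2311, 0.7311, 0.0000.
spectral radius ρ = 1.2311; 1.2311 > 1 ⇒ diverges.

no, ρ = 1.2311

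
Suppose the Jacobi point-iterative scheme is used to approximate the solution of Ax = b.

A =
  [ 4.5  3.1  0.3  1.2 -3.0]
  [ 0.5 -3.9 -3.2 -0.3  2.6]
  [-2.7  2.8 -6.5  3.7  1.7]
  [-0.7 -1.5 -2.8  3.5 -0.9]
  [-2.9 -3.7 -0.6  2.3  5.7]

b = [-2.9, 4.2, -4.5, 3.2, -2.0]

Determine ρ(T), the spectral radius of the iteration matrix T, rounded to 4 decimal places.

1.2140

Write A = D+L+U with D = diag(4.5, -3.9, -6.5, 3.5, 5.7).
T_J = -D⁻¹(L+U): T[2,1] = -(2.8)/(-6.5) = +0.4308; T[2,2] = 0.
  T[0,:] = [+0.0000  -0.6889  -0.0667  -0.2667  +0.6667]
  T[1,:] = [+0.1282  +0.0000  -0.8205  -0.0769  +0.6667]
  T[2,:] = [-0.4154  +0.4308  +0.0000  +0.5692  +0.2615]
  T[3,:] = [+0.2000  +0.4286  +0.8000  +0.0000  +0.2571]
  T[4,:] = [+0.5088  +0.6491  +0.1053  -0.4035  +0.0000]
|λ(T)| sorted: 1.2140, 0.9518, 0.9518, 0.2905, 0.2905.
ρ(T) = max|λ| = 1.2140; 1.2140 > 1, so it fails to converge.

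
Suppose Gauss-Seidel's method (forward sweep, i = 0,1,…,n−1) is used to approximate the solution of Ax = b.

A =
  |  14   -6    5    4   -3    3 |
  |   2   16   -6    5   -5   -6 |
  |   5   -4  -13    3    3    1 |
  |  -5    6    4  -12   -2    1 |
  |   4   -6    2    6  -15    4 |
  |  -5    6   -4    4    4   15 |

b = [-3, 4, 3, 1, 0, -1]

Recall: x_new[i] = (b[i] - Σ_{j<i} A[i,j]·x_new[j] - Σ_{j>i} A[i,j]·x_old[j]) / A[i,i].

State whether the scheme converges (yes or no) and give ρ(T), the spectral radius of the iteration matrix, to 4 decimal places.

Split A = D + L + U, D = diag(14, 16, -13, -12, -15, 15).
T_GS = -(D+L)⁻¹U: row 0 first, T[0,4] = -(-3)/(14) = +0.2143; later rows by forward substitution.
  T[0,:] = [+0.0000 +0.4286 -0.3571 -0.2857 +0.2143 -0.2143]
  T[1,:] = [+0.0000 -0.0536 +0.4196 -0.2768 +0.2857 +0.4018]
  T[2,:] = [+0.0000 +0.1813 -0.2665 +0.2060 +0.2253 -0.1291]
  T[3,:] = [+0.0000 -0.1449 +0.2698 +0.0493 -0.0380 +0.3305]
  T[4,:] = [+0.0000 +0.1019 -0.1907 +0.0817 -0.0423 +0.1638]
  T[5,:] = [+0.0000 +0.2241 -0.3791 +0.0355 +0.0386 -0.3984]
|eigenvalues of T|: 0.9104, 0.2132, 0.1528, 0.1528, 0.1212, 0.0000.
ρ(T) = max|λ| = 0.9104; 0.9104 < 1, so it converges for any x₀.

yes, ρ = 0.9104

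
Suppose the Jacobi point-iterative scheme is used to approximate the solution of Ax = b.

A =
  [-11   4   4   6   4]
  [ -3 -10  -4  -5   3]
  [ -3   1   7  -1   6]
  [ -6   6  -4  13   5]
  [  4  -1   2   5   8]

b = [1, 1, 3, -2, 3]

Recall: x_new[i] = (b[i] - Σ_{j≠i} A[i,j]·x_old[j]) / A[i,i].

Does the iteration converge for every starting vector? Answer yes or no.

no

Split A = D + L + U, D = diag(-11, -10, 7, 13, 8).
Jacobi T = -D⁻¹(L+U): T[0,2] = -(4)/(-11) = +0.3636; T[0,0] = 0.
  T[0,:] = [+0.0000, +0.3636, +0.3636, +0.5455, +0.3636]
  T[1,:] = [-0.3000, +0.0000, -0.4000, -0.5000, +0.3000]
  T[2,:] = [+0.4286, -0.1429, +0.0000, +0.1429, -0.8571]
  T[3,:] = [+0.4615, -0.4615, +0.3077, +0.0000, -0.3846]
  T[4,:] = [-0.5000, +0.1250, -0.2500, -0.6250, +0.0000]
moduli |λ_i(T)| = 1.1861, 0.6974, 0.4179, 0.4179, 0.0858.
ρ = 1.1861; 1.1861 > 1: divergent.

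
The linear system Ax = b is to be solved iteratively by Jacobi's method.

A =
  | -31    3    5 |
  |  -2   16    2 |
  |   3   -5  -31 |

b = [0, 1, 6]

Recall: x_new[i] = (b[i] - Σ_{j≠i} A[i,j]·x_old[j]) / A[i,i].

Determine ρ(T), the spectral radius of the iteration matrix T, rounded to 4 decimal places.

A = D + L + U where D = diag(-31, 16, -31).
Jacobi T = -D⁻¹(L+U): T[0,2] = -(5)/(-31) = +0.1613; T[0,0] = 0.
  T[0,:] = [+0.0000 +0.0968 +0.1613]
  T[1,:] = [+0.1250 +0.0000 -0.1250]
  T[2,:] = [+0.0968 -0.1613 +0.0000]
|roots of det(T-λI)|: 0.2553, 0.1316, 0.1316.
spectral radius ρ = 0.2553; 0.2553 < 1 ⇒ converges.

0.2553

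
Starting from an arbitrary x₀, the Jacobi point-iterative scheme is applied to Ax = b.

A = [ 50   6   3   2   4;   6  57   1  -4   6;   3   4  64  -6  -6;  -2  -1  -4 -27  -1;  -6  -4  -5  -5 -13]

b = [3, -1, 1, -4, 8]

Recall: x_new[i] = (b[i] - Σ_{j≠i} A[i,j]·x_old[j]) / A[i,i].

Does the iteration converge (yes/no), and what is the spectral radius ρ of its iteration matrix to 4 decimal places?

yes, ρ = 0.3080

A = D + L + U where D = diag(50, 57, 64, -27, -13).
Jacobi T = -D⁻¹(L+U): T[2,4] = -(-6)/(64) = +0.0938; T[2,2] = 0.
  T[0,:] = [+0.0000  -0.1200  -0.0600  -0.0400  -0.0800]
  T[1,:] = [-0.1053  +0.0000  -0.0175  +0.0702  -0.1053]
  T[2,:] = [-0.0469  -0.0625  +0.0000  +0.0938  +0.0938]
  T[3,:] = [-0.0741  -0.0370  -0.1481  +0.0000  -0.0370]
  T[4,:] = [-0.4615  -0.3077  -0.3846  -0.3846  +0.0000]
|roots of det(T-λI)|: 0.3080, 0.2007, 0.1634, 0.1634, 0.1358.
spectral radius ρ = 0.3080; 0.3080 < 1: convergent.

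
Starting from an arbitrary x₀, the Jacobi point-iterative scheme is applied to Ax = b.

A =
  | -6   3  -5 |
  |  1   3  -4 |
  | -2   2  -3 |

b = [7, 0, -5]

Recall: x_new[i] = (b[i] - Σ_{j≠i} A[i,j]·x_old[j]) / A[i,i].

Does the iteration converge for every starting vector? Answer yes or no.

Let D = diag(-6, 3, -3); L, U the strict triangles.
T_J = -D⁻¹(L+U): T[0,1] = -(3)/(-6) = +0.5000; T[0,0] = 0.
  T[0,:] = [+0.0000 +0.5000 -0.8333]
  T[1,:] = [-0.3333 +0.0000 +1.3333]
  T[2,:] = [-0.6667 +0.6667 +0.0000]
moduli |λ_i(T)| = 1.2207, 1.0106, 0.2102.
ρ(T) = max|λ| = 1.2207; 1.2207 > 1 ⇒ diverges.

no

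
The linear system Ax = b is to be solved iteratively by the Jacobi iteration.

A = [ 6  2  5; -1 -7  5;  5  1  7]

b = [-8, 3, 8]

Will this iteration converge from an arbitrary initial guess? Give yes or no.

Let D = diag(6, -7, 7); L, U the strict triangles.
Jacobi: T = -D⁻¹(L+U), T[2,1] = -(1)/(7) = -0.1429; T[2,2] = 0.
  T[0,:] = [+0.0000 -0.3333 -0.8333]
  T[1,:] = [-0.1429 +0.0000 +0.7143]
  T[2,:] = [-0.7143 -0.1429 +0.0000]
|roots of det(T-λI)|: 0.8492, 0.4286, 0.4206.
ρ(T) = max|λ| = 0.8492; 0.8492 < 1 ⇒ converges.

yes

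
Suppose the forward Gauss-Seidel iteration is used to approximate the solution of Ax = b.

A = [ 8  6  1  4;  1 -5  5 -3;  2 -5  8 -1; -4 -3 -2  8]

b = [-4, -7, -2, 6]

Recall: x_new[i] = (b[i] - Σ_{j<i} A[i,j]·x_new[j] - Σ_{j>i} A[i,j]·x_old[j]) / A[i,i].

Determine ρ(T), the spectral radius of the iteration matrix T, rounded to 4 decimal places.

0.8800

A = D + L + U where D = diag(8, -5, 8, 8).
GS T = -(D+L)⁻¹U: row 0 first, T[0,1] = -(6)/(8) = -0.7500; later rows by forward substitution.
  T[0,:] = [+0.0000 -0.7500 -0.1250 -0.5000]
  T[1,:] = [+0.0000 -0.1500 +0.9750 -0.7000]
  T[2,:] = [+0.0000 +0.0938 +0.6406 -0.1875]
  T[3,:] = [+0.0000 -0.4078 +0.4633 -0.5594]
|roots of det(T-λI)|: 0.8800, 0.7391, 0.0721, 0.0000.
ρ(T) = max|λ| = 0.8800; 0.8800 < 1, so it converges for any x₀.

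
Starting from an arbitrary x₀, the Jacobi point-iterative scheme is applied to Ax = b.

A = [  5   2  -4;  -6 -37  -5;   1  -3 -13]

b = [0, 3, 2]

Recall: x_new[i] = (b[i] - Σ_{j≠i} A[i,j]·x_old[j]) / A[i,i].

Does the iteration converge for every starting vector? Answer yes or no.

Diagonal D = diag(5, -37, -13); L, U strict lower/upper.
T_J = -D⁻¹(L+U): T[1,2] = -(-5)/(-37) = -0.1351; T[1,1] = 0.
  T[0,:] = [+0.0000  -0.4000  +0.8000]
  T[1,:] = [-0.1622  +0.0000  -0.1351]
  T[2,:] = [+0.0769  -0.2308  +0.0000]
|roots of det(T-λI)|: 0.4784, 0.2670, 0.2670.
spectral radius ρ = 0.4784; 0.4784 < 1: convergent.

yes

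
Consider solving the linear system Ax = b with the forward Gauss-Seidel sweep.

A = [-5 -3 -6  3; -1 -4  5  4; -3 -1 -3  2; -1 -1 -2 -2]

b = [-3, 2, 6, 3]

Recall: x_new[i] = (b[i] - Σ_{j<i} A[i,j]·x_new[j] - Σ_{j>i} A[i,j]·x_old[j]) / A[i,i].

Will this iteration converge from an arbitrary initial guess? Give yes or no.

Split A = D + L + U, D = diag(-5, -4, -3, -2).
Gauss-Seidel: T = -(D+L)⁻¹U, row 0 first, T[0,3] = -(3)/(-5) = +0.6000; later rows by forward substitution.
  T[0,:] = [+0.0000 -0.6000 -1.2000 +0.6000]
  T[1,:] = [+0.0000 +0.1500 +1.5500 +0.8500]
  T[2,:] = [+0.0000 +0.5500 +0.6833 -0.2167]
  T[3,:] = [+0.0000 -0.3250 -0.8583 -0.5083]
moduli |λ_i(T)| = 1.3034, 0.7071, 0.2713, 0.0000.
ρ = 1.3034; 1.3034 > 1: divergent.

no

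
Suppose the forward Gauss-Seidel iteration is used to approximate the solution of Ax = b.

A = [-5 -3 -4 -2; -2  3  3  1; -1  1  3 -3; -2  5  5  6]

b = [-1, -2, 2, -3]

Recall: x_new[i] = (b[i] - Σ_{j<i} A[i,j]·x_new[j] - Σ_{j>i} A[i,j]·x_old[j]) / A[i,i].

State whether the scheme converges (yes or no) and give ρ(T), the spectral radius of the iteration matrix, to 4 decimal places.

Let D = diag(-5, 3, 3, 6); L, U the strict triangles.
T_GS = -(D+L)⁻¹U: row 0 first, T[0,1] = -(-3)/(-5) = -0.6000; later rows by forward substitution.
  T[0,:] = [+0.0000 -0.6000 -0.8000 -0.4000]
  T[1,:] = [+0.0000 -0.4000 -1.5333 -0.6000]
  T[2,:] = [+0.0000 -0.0667 +0.2444 +1.0667]
  T[3,:] = [+0.0000 +0.1889 +0.8074 -0.5222]
moduli |λ_i(T)| = 1.2449, 0.7745, 0.2074, 0.0000.
ρ = 1.2449; 1.2449 > 1: divergent.

no, ρ = 1.2449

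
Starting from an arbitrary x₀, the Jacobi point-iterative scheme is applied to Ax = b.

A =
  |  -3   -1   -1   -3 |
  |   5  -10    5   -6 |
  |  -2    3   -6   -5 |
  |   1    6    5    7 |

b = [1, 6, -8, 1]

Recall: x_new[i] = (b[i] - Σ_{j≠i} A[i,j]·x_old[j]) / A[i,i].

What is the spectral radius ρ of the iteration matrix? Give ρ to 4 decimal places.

Diagonal D = diag(-3, -10, -6, 7); L, U strict lower/upper.
T_J = -D⁻¹(L+U): T[0,2] = -(-1)/(-3) = -0.3333; T[0,0] = 0.
  T[0,:] = [+0.0000, -0.3333, -0.3333, -1.0000]
  T[1,:] = [+0.5000, +0.0000, +0.5000, -0.6000]
  T[2,:] = [-0.3333, +0.5000, +0.0000, -0.8333]
  T[3,:] = [-0.1429, -0.8571, -0.7143, +0.0000]
|roots of det(T-λI)|: 1.3773, 0.7539, 0.7539, 0.0811.
ρ(T) = max|λ| = 1.3773; 1.3773 > 1, so it fails to converge.

1.3773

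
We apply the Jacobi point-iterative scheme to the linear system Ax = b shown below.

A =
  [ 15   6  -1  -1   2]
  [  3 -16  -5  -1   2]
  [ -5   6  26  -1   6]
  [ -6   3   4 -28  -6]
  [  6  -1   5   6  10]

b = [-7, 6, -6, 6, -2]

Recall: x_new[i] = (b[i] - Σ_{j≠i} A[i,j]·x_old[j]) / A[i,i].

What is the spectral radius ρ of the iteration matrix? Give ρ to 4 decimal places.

Diagonal D = diag(15, -16, 26, -28, 10); L, U strict lower/upper.
T_J = -D⁻¹(L+U): T[1,2] = -(-5)/(-16) = -0.3125; T[1,1] = 0.
  T[0,:] = [+0.0000, -0.4000, +0.0667, +0.0667, -0.1333]
  T[1,:] = [+0.1875, +0.0000, -0.3125, -0.0625, +0.1250]
  T[2,:] = [+0.1923, -0.2308, +0.0000, +0.0385, -0.2308]
  T[3,:] = [-0.2143, +0.1071, +0.1429, +0.0000, -0.2143]
  T[4,:] = [-0.6000, +0.1000, -0.5000, -0.6000, +0.0000]
eigenvalue magnitudes: 0.7147, 0.5031, 0.3094, 0.3094, 0.0771.
ρ = 0.7147; 0.7147 < 1: convergent.

0.7147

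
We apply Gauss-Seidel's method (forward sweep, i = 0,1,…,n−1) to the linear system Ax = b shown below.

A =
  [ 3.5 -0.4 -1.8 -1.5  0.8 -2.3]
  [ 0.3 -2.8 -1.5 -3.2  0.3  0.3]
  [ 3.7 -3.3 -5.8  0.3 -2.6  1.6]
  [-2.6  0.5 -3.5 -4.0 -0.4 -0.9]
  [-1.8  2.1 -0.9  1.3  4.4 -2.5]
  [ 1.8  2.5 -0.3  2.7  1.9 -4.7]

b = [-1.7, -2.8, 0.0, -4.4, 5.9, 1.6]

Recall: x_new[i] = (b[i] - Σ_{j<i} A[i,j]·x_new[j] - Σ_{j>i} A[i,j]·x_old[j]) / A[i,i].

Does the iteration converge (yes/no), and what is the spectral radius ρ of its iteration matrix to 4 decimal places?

A = D + L + U where D = diag(3.5, -2.8, -5.8, -4, 4.4, -4.7).
Gauss-Seidel: T = -(D+L)⁻¹U, row 0 first, T[0,3] = -(-1.5)/(3.5) = +0.4286; later rows by forward substitution.
  T[0,:] = [+0.0000, +0.1143, +0.5143, +0.4286, -0.2286, +0.6571]
  T[1,:] = [+0.0000, +0.0122, -0.4806, -1.0969, +0.0827, +0.1776]
  T[2,:] = [+0.0000, +0.0659, +0.6015, +0.9492, -0.6411, +0.5941]
  T[3,:] = [+0.0000, -0.1305, -0.9207, -1.2463, +0.6199, -1.1497]
  T[4,:] = [+0.0000, +0.0929, +0.8348, +1.2612, -0.4472, +1.2135]
  T[5,:] = [+0.0000, +0.0087, -0.2885, -0.6860, +0.1727, +0.1383]
|λ(T)| sorted: 1.5330, 0.5897, 0.1958, 0.1958, 0.0020, 0.0000.
spectral radius ρ = 1.5330; 1.5330 > 1: divergent.

no, ρ = 1.5330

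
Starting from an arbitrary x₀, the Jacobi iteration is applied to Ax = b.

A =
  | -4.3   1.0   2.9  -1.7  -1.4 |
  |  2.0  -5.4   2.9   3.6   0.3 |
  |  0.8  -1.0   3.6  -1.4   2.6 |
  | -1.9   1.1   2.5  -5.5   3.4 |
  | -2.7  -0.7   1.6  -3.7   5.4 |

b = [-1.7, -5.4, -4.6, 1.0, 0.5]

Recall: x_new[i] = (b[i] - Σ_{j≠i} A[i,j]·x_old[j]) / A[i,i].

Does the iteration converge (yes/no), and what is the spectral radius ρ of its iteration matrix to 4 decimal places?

Split A = D + L + U, D = diag(-4.3, -5.4, 3.6, -5.5, 5.4).
Jacobi T = -D⁻¹(L+U): T[3,2] = -(2.5)/(-5.5) = +0.4545; T[3,3] = 0.
  T[0,:] = [+0.0000, +0.2326, +0.6744, -0.3953, -0.3256]
  T[1,:] = [+0.3704, +0.0000, +0.5370, +0.6667, +0.0556]
  T[2,:] = [-0.2222, +0.2778, +0.0000, +0.3889, -0.7222]
  T[3,:] = [-0.3455, +0.2000, +0.4545, +0.0000, +0.6182]
  T[4,:] = [+0.5000, +0.1296, -0.2963, +0.6852, +0.0000]
moduli |λ_i(T)| = 1.1828, 0.8223, 0.6627, 0.6627, 0.4387.
spectral radius ρ = 1.1828; 1.1828 > 1 ⇒ diverges.

no, ρ = 1.1828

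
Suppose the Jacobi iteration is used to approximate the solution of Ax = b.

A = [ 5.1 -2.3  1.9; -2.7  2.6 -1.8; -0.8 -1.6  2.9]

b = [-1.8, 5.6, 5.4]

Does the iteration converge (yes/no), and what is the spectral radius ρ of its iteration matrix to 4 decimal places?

Let D = diag(5.1, 2.6, 2.9); L, U the strict triangles.
Jacobi: T = -D⁻¹(L+U), T[1,2] = -(-1.8)/(2.6) = +0.6923; T[1,1] = 0.
  T[0,:] = [+0.0000, +0.4510, -0.3725]
  T[1,:] = [+1.0385, +0.0000, +0.6923]
  T[2,:] = [+0.2759, +0.5517, +0.0000]
moduli |λ_i(T)| = 0.9397, 0.7618, 0.1779.
ρ = 0.9397; 0.9397 < 1, so it converges for any x₀.

yes, ρ = 0.9397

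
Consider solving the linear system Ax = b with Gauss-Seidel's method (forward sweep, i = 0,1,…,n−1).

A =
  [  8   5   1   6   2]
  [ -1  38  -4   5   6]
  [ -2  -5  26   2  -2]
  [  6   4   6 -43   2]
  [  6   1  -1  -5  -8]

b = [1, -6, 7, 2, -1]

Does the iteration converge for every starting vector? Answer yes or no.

yes

Diagonal D = diag(8, 38, 26, -43, -8); L, U strict lower/upper.
Gauss-Seidel: T = -(D+L)⁻¹U, row 0 first, T[0,1] = -(5)/(8) = -0.6250; later rows by forward substitution.
  T[0,:] = [+0.0000  -0.6250  -0.1250  -0.7500  -0.2500]
  T[1,:] = [+0.0000  -0.0164  +0.1020  -0.1513  -0.1645]
  T[2,:] = [+0.0000  -0.0512  +0.0100  -0.1637  +0.0261]
  T[3,:] = [+0.0000  -0.0959  -0.0066  -0.1416  -0.0000]
  T[4,:] = [+0.0000  -0.4045  -0.0782  -0.4725  -0.2113]
|λ(T)| sorted: 0.4468, 0.1362, 0.0539, 0.0539, 0.0000.
ρ = 0.4468; 0.4468 < 1: convergent.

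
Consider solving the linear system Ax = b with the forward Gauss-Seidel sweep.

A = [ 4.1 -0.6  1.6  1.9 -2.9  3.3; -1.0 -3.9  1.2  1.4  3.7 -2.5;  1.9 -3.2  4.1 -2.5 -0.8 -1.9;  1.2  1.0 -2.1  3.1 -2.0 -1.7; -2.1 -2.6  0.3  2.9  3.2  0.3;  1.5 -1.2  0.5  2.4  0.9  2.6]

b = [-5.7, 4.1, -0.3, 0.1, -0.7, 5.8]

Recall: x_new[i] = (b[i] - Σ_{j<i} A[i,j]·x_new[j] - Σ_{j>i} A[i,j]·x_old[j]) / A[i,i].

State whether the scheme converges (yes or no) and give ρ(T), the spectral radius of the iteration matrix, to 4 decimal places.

Write A = D+L+U with D = diag(4.1, -3.9, 4.1, 3.1, 3.2, 2.6).
GS T = -(D+L)⁻¹U: row 0 first, T[0,5] = -(3.3)/(4.1) = -0.8049; later rows by forward substitution.
  T[0,:] = [+0.0000, +0.1463, -0.3902, -0.4634, +0.7073, -0.8049]
  T[1,:] = [+0.0000, -0.0375, +0.4078, +0.4778, +0.7674, -0.4346]
  T[2,:] = [+0.0000, -0.0971, +0.4991, +1.1974, +0.4663, +0.4972]
  T[3,:] = [+0.0000, -0.1103, +0.3576, +0.8364, +0.4397, +1.3370]
  T[4,:] = [+0.0000, +0.1746, -0.2957, -0.7862, +0.6455, -2.2333]
  T[5,:] = [+0.0000, -0.0417, +0.0896, -0.2423, -0.7729, -0.2929]
moduli |λ_i(T)| = 1.6802, 0.9597, 0.7392, 0.2534, 0.0032, 0.0000.
ρ = 1.6802; 1.6802 > 1: divergent.

no, ρ = 1.6802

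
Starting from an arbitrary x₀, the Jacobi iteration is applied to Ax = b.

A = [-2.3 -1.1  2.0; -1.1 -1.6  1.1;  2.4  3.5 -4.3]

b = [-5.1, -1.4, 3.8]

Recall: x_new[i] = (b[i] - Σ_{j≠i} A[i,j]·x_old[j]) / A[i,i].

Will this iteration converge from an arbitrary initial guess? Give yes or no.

no

Diagonal D = diag(-2.3, -1.6, -4.3); L, U strict lower/upper.
Jacobi: T = -D⁻¹(L+U), T[0,2] = -(2)/(-2.3) = +0.8696; T[0,0] = 0.
  T[0,:] = [+0.0000, -0.4783, +0.8696]
  T[1,:] = [-0.6875, +0.0000, +0.6875]
  T[2,:] = [+0.5581, +0.8140, +0.0000]
moduli |λ_i(T)| = 1.3655, 0.7005, 0.7005.
ρ = 1.3655; 1.3655 > 1, so it fails to converge.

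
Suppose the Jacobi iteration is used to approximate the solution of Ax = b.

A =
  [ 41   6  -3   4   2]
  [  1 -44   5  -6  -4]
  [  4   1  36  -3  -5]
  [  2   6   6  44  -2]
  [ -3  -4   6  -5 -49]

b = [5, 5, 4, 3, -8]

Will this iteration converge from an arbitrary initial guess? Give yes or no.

Split A = D + L + U, D = diag(41, -44, 36, 44, -49).
T_J = -D⁻¹(L+U): T[0,2] = -(-3)/(41) = +0.0732; T[0,0] = 0.
  T[0,:] = [+0.0000  -0.1463  +0.0732  -0.0976  -0.0488]
  T[1,:] = [+0.0227  +0.0000  +0.1136  -0.1364  -0.0909]
  T[2,:] = [-0.1111  -0.0278  +0.0000  +0.0833  +0.1389]
  T[3,:] = [-0.0455  -0.1364  -0.1364  +0.0000  +0.0455]
  T[4,:] = [-0.0612  -0.0816  +0.1224  -0.1020  +0.0000]
|λ(T)| sorted: 0.1929, 0.1182, 0.0927, 0.0927, 0.0004.
spectral radius ρ = 0.1929; 0.1929 < 1 ⇒ converges.

yes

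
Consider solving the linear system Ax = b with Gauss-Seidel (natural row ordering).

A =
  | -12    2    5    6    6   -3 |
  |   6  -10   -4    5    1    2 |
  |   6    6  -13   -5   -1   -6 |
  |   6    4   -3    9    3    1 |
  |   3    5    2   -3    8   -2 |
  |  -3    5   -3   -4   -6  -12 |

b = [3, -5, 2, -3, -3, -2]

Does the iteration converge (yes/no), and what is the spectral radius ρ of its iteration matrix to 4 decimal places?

Diagonal D = diag(-12, -10, -13, 9, 8, -12); L, U strict lower/upper.
Gauss-Seidel: T = -(D+L)⁻¹U, row 0 first, T[0,1] = -(2)/(-12) = +0.1667; later rows by forward substitution.
  T[0,:] = [+0.0000, +0.1667, +0.4167, +0.5000, +0.5000, -0.2500]
  T[1,:] = [+0.0000, +0.1000, -0.1500, +0.8000, +0.4000, +0.0500]
  T[2,:] = [+0.0000, +0.1231, +0.1231, +0.2154, +0.3385, -0.5538]
  T[3,:] = [+0.0000, -0.1145, -0.1701, -0.6171, -0.7316, -0.1513]
  T[4,:] = [+0.0000, -0.1987, -0.1571, -0.9728, -0.7965, +0.3942]
  T[5,:] = [+0.0000, +0.1068, -0.0622, +0.8466, +0.5992, +0.0751]
|roots of det(T-λI)|: 1.4386, 0.2658, 0.2658, 0.1938, 0.0271, 0.0000.
ρ = 1.4386; 1.4386 > 1, so it fails to converge.

no, ρ = 1.4386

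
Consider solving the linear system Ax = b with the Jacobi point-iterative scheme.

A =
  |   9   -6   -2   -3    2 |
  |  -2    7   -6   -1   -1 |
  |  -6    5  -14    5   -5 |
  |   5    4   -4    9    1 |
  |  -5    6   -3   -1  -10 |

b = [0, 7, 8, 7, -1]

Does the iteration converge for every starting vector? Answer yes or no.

Let D = diag(9, 7, -14, 9, -10); L, U the strict triangles.
Jacobi: T = -D⁻¹(L+U), T[3,2] = -(-4)/(9) = +0.4444; T[3,3] = 0.
  T[0,:] = [+0.0000 +0.6667 +0.2222 +0.3333 -0.2222]
  T[1,:] = [+0.2857 +0.0000 +0.8571 +0.1429 +0.1429]
  T[2,:] = [-0.4286 +0.3571 +0.0000 +0.3571 -0.3571]
  T[3,:] = [-0.5556 -0.4444 +0.4444 +0.0000 -0.1111]
  T[4,:] = [-0.5000 +0.6000 -0.3000 -0.1000 +0.0000]
|eigenvalues of T|: 1.1516, 0.7980, 0.7980, 0.2140, 0.1291.
ρ(T) = max|λ| = 1.1516; 1.1516 > 1, so it fails to converge.

no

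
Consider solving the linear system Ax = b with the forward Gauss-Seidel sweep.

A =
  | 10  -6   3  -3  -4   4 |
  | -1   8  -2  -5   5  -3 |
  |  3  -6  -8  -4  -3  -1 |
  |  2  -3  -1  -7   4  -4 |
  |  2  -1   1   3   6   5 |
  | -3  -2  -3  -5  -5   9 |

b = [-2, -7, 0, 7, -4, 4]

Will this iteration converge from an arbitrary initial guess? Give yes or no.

no

Diagonal D = diag(10, 8, -8, -7, 6, 9); L, U strict lower/upper.
GS T = -(D+L)⁻¹U: row 0 first, T[0,2] = -(3)/(10) = -0.3000; later rows by forward substitution.
  T[0,:] = [+0.0000  +0.6000  -0.3000  +0.3000  +0.4000  -0.4000]
  T[1,:] = [+0.0000  +0.0750  +0.2125  +0.6625  -0.5750  +0.3250]
  T[2,:] = [+0.0000  +0.1688  -0.2719  -0.8844  +0.2063  -0.5188]
  T[3,:] = [+0.0000  +0.1152  -0.1379  -0.0719  +0.9027  -0.7509]
  T[4,:] = [+0.0000  -0.2732  +0.2497  +0.1937  -0.7149  -0.1839]
  T[5,:] = [+0.0000  +0.1851  -0.0813  +0.0201  +0.1786  -0.7534]
|eigenvalues of T|: 1.5139, 0.6583, 0.4231, 0.4231, 0.0667, 0.0000.
ρ(T) = max|λ| = 1.5139; 1.5139 > 1 ⇒ diverges.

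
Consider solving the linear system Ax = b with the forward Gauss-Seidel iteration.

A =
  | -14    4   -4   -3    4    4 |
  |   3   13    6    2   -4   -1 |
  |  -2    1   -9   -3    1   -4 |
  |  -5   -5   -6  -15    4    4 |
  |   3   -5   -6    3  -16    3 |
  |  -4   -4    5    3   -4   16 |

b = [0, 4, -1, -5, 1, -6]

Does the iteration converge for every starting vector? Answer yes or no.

A = D + L + U where D = diag(-14, 13, -9, -15, -16, 16).
Gauss-Seidel: T = -(D+L)⁻¹U, row 0 first, T[0,5] = -(4)/(-14) = +0.2857; later rows by forward substitution.
  T[0,:] = [+0.0000  +0.2857  -0.2857  -0.2143  +0.2857  +0.2857]
  T[1,:] = [+0.0000  -0.0659  -0.3956  -0.1044  +0.2418  +0.0110]
  T[2,:] = [+0.0000  -0.0708  +0.0195  -0.2973  +0.0745  -0.5067]
  T[3,:] = [+0.0000  -0.0449  +0.2193  +0.2252  +0.0611  +0.3705]
  T[4,:] = [+0.0000  +0.0923  +0.1038  +0.1462  -0.0385  +0.4971]
  T[5,:] = [+0.0000  +0.1086  -0.1916  +0.0076  +0.0875  +0.2873]
|eigenvalues of T|: 0.6368, 0.3035, 0.2075, 0.2075, 0.0660, 0.0000.
ρ = 0.6368; 0.6368 < 1 ⇒ converges.

yes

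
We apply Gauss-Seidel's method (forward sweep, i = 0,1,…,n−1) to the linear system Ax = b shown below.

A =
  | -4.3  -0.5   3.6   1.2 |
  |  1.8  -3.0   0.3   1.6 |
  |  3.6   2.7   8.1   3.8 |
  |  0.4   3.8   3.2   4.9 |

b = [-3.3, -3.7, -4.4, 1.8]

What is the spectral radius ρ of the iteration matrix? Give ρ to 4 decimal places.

Let D = diag(-4.3, -3, 8.1, 4.9); L, U the strict triangles.
T_GS = -(D+L)⁻¹U: row 0 first, T[0,3] = -(1.2)/(-4.3) = +0.2791; later rows by forward substitution.
  T[0,:] = [+0.0000 -0.1163 +0.8372 +0.2791]
  T[1,:] = [+0.0000 -0.0698 +0.6023 +0.7008]
  T[2,:] = [+0.0000 +0.0749 -0.5729 -0.8268]
  T[3,:] = [+0.0000 +0.0147 -0.1613 -0.0263]
|roots of det(T-λI)|: 0.8288, 0.1564, 0.0034, 0.0000.
ρ = 0.8288; 0.8288 < 1, so it converges for any x₀.

0.8288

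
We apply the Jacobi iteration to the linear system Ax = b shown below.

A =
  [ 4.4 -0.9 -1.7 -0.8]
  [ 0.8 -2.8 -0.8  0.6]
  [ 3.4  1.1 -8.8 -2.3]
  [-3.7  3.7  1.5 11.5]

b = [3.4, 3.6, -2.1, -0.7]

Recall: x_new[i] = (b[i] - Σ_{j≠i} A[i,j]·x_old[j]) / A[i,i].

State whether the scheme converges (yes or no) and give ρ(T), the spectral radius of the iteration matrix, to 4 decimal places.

Let D = diag(4.4, -2.8, -8.8, 11.5); L, U the strict triangles.
Jacobi: T = -D⁻¹(L+U), T[3,2] = -(1.5)/(11.5) = -0.1304; T[3,3] = 0.
  T[0,:] = [+0.0000 +0.2045 +0.3864 +0.1818]
  T[1,:] = [+0.2857 +0.0000 -0.2857 +0.2143]
  T[2,:] = [+0.3864 +0.1250 +0.0000 -0.2614]
  T[3,:] = [+0.3217 -0.3217 -0.1304 +0.0000]
|eigenvalues of T|: 0.6332, 0.4241, 0.3415, 0.3415.
ρ = 0.6332; 0.6332 < 1, so it converges for any x₀.

yes, ρ = 0.6332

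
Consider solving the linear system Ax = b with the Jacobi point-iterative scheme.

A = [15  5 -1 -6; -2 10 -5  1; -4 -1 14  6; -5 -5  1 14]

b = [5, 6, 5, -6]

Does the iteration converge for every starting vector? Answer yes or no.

Diagonal D = diag(15, 10, 14, 14); L, U strict lower/upper.
Jacobi: T = -D⁻¹(L+U), T[3,2] = -(1)/(14) = -0.0714; T[3,3] = 0.
  T[0,:] = [+0.0000  -0.3333  +0.0667  +0.4000]
  T[1,:] = [+0.2000  +0.0000  +0.5000  -0.1000]
  T[2,:] = [+0.2857  +0.0714  +0.0000  -0.4286]
  T[3,:] = [+0.3571  +0.3571  -0.0714  +0.0000]
eigenvalue magnitudes: 0.6245, 0.4134, 0.4134, 0.3770.
ρ = 0.6245; 0.6245 < 1 ⇒ converges.

yes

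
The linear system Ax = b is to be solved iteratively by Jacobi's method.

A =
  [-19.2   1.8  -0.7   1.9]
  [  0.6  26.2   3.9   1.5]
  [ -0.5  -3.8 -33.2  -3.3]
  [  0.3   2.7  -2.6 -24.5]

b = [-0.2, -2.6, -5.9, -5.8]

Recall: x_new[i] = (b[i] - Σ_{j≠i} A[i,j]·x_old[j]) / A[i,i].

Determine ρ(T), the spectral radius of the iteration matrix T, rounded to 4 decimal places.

0.1631

Let D = diag(-19.2, 26.2, -33.2, -24.5); L, U the strict triangles.
T_J = -D⁻¹(L+U): T[2,3] = -(-3.3)/(-33.2) = -0.0994; T[2,2] = 0.
  T[0,:] = [+0.0000 +0.0938 -0.0365 +0.0990]
  T[1,:] = [-0.0229 +0.0000 -0.1489 -0.0573]
  T[2,:] = [-0.0151 -0.1145 +0.0000 -0.0994]
  T[3,:] = [+0.0122 +0.1102 -0.1061 +0.0000]
moduli |λ_i(T)| = 0.1631, 0.1112, 0.0532, 0.0013.
ρ = 0.1631; 0.1631 < 1, so it converges for any x₀.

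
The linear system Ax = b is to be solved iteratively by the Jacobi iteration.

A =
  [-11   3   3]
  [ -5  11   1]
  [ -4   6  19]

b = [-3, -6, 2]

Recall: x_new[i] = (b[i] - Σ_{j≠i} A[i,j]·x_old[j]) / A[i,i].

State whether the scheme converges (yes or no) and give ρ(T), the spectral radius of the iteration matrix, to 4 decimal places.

Diagonal D = diag(-11, 11, 19); L, U strict lower/upper.
Jacobi T = -D⁻¹(L+U): T[0,2] = -(3)/(-11) = +0.2727; T[0,0] = 0.
  T[0,:] = [+0.0000, +0.2727, +0.2727]
  T[1,:] = [+0.4545, +0.0000, -0.0909]
  T[2,:] = [+0.2105, -0.3158, +0.0000]
moduli |λ_i(T)| = 0.5405, 0.2865, 0.2865.
spectral radius ρ = 0.5405; 0.5405 < 1, so it converges for any x₀.

yes, ρ = 0.5405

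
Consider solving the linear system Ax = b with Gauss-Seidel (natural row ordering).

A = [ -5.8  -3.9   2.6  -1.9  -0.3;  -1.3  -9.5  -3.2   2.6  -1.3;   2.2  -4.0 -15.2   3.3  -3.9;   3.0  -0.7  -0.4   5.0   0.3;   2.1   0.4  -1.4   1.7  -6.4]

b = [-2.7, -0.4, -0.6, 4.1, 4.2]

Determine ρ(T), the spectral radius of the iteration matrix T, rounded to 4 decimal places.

0.5047

Diagonal D = diag(-5.8, -9.5, -15.2, 5, -6.4); L, U strict lower/upper.
Gauss-Seidel: T = -(D+L)⁻¹U, row 0 first, T[0,3] = -(-1.9)/(-5.8) = -0.3276; later rows by forward substitution.
  T[0,:] = [+0.0000 -0.6724 +0.4483 -0.3276 -0.0517]
  T[1,:] = [+0.0000 +0.0920 -0.3982 +0.3185 -0.1298]
  T[2,:] = [+0.0000 -0.1215 +0.1697 +0.0859 -0.2299]
  T[3,:] = [+0.0000 +0.4066 -0.3111 +0.2480 -0.0655]
  T[4,:] = [+0.0000 -0.0803 +0.0024 -0.0405 +0.0078]
|roots of det(T-λI)|: 0.5047, 0.3096, 0.2742, 0.0226, 0.0000.
spectral radius ρ = 0.5047; 0.5047 < 1: convergent.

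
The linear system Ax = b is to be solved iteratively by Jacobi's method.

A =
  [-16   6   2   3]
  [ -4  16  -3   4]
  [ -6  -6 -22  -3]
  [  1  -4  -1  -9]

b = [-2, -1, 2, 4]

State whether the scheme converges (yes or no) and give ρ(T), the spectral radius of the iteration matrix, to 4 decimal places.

yes, ρ = 0.5302

Write A = D+L+U with D = diag(-16, 16, -22, -9).
Jacobi T = -D⁻¹(L+U): T[0,1] = -(6)/(-16) = +0.3750; T[0,0] = 0.
  T[0,:] = [+0.0000  +0.3750  +0.1250  +0.1875]
  T[1,:] = [+0.2500  +0.0000  +0.1875  -0.2500]
  T[2,:] = [-0.2727  -0.2727  +0.0000  -0.1364]
  T[3,:] = [+0.1111  -0.4444  -0.1111  +0.0000]
|eigenvalues of T|: 0.5302, 0.2744, 0.2352, 0.2352.
spectral radius ρ = 0.5302; 0.5302 < 1: convergent.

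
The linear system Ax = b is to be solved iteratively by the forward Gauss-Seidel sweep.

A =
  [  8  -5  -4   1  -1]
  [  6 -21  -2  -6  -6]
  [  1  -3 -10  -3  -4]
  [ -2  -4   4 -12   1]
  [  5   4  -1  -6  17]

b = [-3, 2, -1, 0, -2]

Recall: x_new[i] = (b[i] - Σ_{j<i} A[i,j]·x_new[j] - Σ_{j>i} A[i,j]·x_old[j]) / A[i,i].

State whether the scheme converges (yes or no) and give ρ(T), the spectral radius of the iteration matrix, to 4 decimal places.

Split A = D + L + U, D = diag(8, -21, -10, -12, 17).
T_GS = -(D+L)⁻¹U: row 0 first, T[0,3] = -(1)/(8) = -0.1250; later rows by forward substitution.
  T[0,:] = [+0.0000  +0.6250  +0.5000  -0.1250  +0.1250]
  T[1,:] = [+0.0000  +0.1786  +0.0476  -0.3214  -0.2500]
  T[2,:] = [+0.0000  +0.0089  +0.0357  -0.2161  -0.3125]
  T[3,:] = [+0.0000  -0.1607  -0.0873  +0.0560  +0.0417]
  T[4,:] = [+0.0000  -0.2820  -0.1870  +0.1194  +0.0184]
|λ(T)| sorted: 0.5789, 0.3246, 0.0684, 0.0341, 0.0000.
ρ(T) = max|λ| = 0.5789; 0.5789 < 1: convergent.

yes, ρ = 0.5789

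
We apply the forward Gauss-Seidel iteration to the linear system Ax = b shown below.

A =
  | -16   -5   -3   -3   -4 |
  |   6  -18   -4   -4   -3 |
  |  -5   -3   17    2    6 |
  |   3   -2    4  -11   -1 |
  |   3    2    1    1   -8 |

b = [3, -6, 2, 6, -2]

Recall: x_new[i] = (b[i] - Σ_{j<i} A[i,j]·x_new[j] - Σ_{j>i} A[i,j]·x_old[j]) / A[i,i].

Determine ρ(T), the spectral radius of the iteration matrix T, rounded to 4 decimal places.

Split A = D + L + U, D = diag(-16, -18, 17, -11, -8).
Gauss-Seidel: T = -(D+L)⁻¹U, row 0 first, T[0,4] = -(-4)/(-16) = -0.2500; later rows by forward substitution.
  T[0,:] = [+0.0000, -0.3125, -0.1875, -0.1875, -0.2500]
  T[1,:] = [+0.0000, -0.1042, -0.2847, -0.2847, -0.2500]
  T[2,:] = [+0.0000, -0.1103, -0.1054, -0.2230, -0.4706]
  T[3,:] = [+0.0000, -0.1064, -0.0377, -0.0805, -0.2848]
  T[4,:] = [+0.0000, -0.1703, -0.1594, -0.1794, -0.2507]
moduli |λ_i(T)| = 0.7561, 0.1456, 0.1456, 0.0174, 0.0000.
ρ(T) = max|λ| = 0.7561; 0.7561 < 1 ⇒ converges.

0.7561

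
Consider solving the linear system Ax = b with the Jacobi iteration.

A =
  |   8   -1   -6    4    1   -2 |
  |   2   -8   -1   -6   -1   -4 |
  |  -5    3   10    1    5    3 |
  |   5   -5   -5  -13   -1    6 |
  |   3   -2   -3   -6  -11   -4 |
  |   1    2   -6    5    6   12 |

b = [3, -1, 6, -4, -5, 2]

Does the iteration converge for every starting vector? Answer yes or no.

no

Diagonal D = diag(8, -8, 10, -13, -11, 12); L, U strict lower/upper.
T_J = -D⁻¹(L+U): T[5,0] = -(1)/(12) = -0.0833; T[5,5] = 0.
  T[0,:] = [+0.0000  +0.1250  +0.7500  -0.5000  -0.1250  +0.2500]
  T[1,:] = [+0.2500  +0.0000  -0.1250  -0.7500  -0.1250  -0.5000]
  T[2,:] = [+0.5000  -0.3000  +0.0000  -0.1000  -0.5000  -0.3000]
  T[3,:] = [+0.3846  -0.3846  -0.3846  +0.0000  -0.0769  +0.4615]
  T[4,:] = [+0.2727  -0.1818  -0.2727  -0.5455  +0.0000  -0.3636]
  T[5,:] = [-0.0833  -0.1667  +0.5000  -0.4167  -0.5000  +0.0000]
moduli |λ_i(T)| = 1.1367, 0.7998, 0.6756, 0.6756, 0.4583, 0.1102.
ρ = 1.1367; 1.1367 > 1: divergent.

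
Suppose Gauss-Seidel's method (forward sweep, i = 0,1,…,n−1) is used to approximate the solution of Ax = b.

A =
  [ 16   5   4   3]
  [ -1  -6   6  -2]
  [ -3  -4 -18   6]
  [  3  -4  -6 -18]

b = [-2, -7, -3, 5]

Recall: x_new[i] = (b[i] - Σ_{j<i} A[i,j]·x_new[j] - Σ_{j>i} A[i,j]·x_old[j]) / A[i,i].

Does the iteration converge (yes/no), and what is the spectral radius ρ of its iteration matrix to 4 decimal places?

yes, ρ = 0.3207

Let D = diag(16, -6, -18, -18); L, U the strict triangles.
GS T = -(D+L)⁻¹U: row 0 first, T[0,1] = -(5)/(16) = -0.3125; later rows by forward substitution.
  T[0,:] = [+0.0000  -0.3125  -0.2500  -0.1875]
  T[1,:] = [+0.0000  +0.0521  +1.0417  -0.3021]
  T[2,:] = [+0.0000  +0.0405  -0.1898  +0.4317]
  T[3,:] = [+0.0000  -0.0772  -0.2099  -0.1080]
moduli |λ_i(T)| = 0.3207, 0.2327, 0.2327, 0.0000.
spectral radius ρ = 0.3207; 0.3207 < 1, so it converges for any x₀.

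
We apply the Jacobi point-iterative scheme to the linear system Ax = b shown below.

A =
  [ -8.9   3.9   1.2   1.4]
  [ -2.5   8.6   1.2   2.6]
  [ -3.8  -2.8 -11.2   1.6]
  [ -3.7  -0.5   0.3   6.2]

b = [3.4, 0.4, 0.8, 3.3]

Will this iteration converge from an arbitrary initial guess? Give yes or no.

yes

Split A = D + L + U, D = diag(-8.9, 8.6, -11.2, 6.2).
T_J = -D⁻¹(L+U): T[1,0] = -(-2.5)/(8.6) = +0.2907; T[1,1] = 0.
  T[0,:] = [+0.0000 +0.4382 +0.1348 +0.1573]
  T[1,:] = [+0.2907 +0.0000 -0.1395 -0.3023]
  T[2,:] = [-0.3393 -0.2500 +0.0000 +0.1429]
  T[3,:] = [+0.5968 +0.0806 -0.0484 +0.0000]
|eigenvalues of T|: 0.5231, 0.3509, 0.3509, 0.0498.
spectral radius ρ = 0.5231; 0.5231 < 1: convergent.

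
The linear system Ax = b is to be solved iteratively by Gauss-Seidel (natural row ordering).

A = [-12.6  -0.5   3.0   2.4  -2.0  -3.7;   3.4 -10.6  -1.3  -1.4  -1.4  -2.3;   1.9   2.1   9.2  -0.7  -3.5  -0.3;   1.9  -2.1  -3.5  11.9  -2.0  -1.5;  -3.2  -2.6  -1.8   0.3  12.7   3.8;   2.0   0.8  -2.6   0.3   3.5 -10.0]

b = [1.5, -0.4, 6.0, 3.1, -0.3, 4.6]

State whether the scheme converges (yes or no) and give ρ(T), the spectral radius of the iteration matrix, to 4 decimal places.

yes, ρ = 0.5473

Split A = D + L + U, D = diag(-12.6, -10.6, 9.2, 11.9, 12.7, -10).
T_GS = -(D+L)⁻¹U: row 0 first, T[0,1] = -(-0.5)/(-12.6) = -0.0397; later rows by forward substitution.
  T[0,:] = [+0.0000, -0.0397, +0.2381, +0.1905, -0.1587, -0.2937]
  T[1,:] = [+0.0000, -0.0127, -0.0463, -0.0710, -0.1830, -0.3112]
  T[2,:] = [+0.0000, +0.0111, -0.0386, +0.0530, +0.4550, +0.1643]
  T[3,:] = [+0.0000, +0.0074, -0.0575, -0.0274, +0.2949, +0.1663]
  T[4,:] = [+0.0000, -0.0112, +0.0464, +0.0416, -0.0199, -0.4176]
  T[5,:] = [+0.0000, -0.0155, +0.0685, +0.0324, -0.1628, -0.2675]
|roots of det(T-λI)|: 0.5473, 0.1320, 0.1320, 0.0296, 0.0132, 0.0000.
spectral radius ρ = 0.5473; 0.5473 < 1: convergent.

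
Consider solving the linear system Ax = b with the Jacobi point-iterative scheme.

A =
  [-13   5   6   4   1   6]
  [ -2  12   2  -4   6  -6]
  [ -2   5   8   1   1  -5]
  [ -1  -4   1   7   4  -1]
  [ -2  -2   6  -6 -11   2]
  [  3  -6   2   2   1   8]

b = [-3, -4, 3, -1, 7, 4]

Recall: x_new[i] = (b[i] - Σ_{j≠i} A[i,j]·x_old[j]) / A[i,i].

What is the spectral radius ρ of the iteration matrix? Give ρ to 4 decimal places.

1.1234

Let D = diag(-13, 12, 8, 7, -11, 8); L, U the strict triangles.
Jacobi T = -D⁻¹(L+U): T[1,3] = -(-4)/(12) = +0.3333; T[1,1] = 0.
  T[0,:] = [+0.0000  +0.3846  +0.4615  +0.3077  +0.0769  +0.4615]
  T[1,:] = [+0.1667  +0.0000  -0.1667  +0.3333  -0.5000  +0.5000]
  T[2,:] = [+0.2500  -0.6250  +0.0000  -0.1250  -0.1250  +0.6250]
  T[3,:] = [+0.1429  +0.5714  -0.1429  +0.0000  -0.5714  +0.1429]
  T[4,:] = [-0.1818  -0.1818  +0.5455  -0.5455  +0.0000  +0.1818]
  T[5,:] = [-0.3750  +0.7500  -0.2500  -0.2500  -0.1250  +0.0000]
eigenvalue magnitudes: 1.1234, 0.5940, 0.5940, 0.5623, 0.5623, 0.4598.
ρ(T) = max|λ| = 1.1234; 1.1234 > 1, so it fails to converge.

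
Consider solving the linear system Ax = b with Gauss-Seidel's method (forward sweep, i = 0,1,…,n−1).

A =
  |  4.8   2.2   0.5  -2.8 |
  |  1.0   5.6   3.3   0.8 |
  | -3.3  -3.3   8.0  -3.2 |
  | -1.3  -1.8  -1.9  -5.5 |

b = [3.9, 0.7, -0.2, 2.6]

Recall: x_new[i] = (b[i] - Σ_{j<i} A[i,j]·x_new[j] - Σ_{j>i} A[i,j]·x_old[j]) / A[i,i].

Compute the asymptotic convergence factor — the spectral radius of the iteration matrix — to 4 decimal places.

Let D = diag(4.8, 5.6, 8, -5.5); L, U the strict triangles.
Gauss-Seidel: T = -(D+L)⁻¹U, row 0 first, T[0,2] = -(0.5)/(4.8) = -0.1042; later rows by forward substitution.
  T[0,:] = [+0.0000 -0.4583 -0.1042 +0.5833]
  T[1,:] = [+0.0000 +0.0818 -0.5707 -0.2470]
  T[2,:] = [+0.0000 -0.1553 -0.2784 +0.5387]
  T[3,:] = [+0.0000 +0.1352 +0.3076 -0.2431]
moduli |λ_i(T)| = 0.7475, 0.1848, 0.1848, 0.0000.
spectral radius ρ = 0.7475; 0.7475 < 1, so it converges for any x₀.

0.7475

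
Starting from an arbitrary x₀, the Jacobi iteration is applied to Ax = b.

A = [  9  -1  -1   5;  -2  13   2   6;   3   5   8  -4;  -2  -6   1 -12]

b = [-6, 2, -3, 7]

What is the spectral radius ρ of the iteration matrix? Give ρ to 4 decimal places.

Let D = diag(9, 13, 8, -12); L, U the strict triangles.
Jacobi: T = -D⁻¹(L+U), T[3,2] = -(1)/(-12) = +0.0833; T[3,3] = 0.
  T[0,:] = [+0.0000 +0.1111 +0.1111 -0.5556]
  T[1,:] = [+0.1538 +0.0000 -0.1538 -0.4615]
  T[2,:] = [-0.3750 -0.6250 +0.0000 +0.5000]
  T[3,:] = [-0.1667 -0.5000 +0.0833 +0.0000]
|eigenvalues of T|: 0.7810, 0.5091, 0.1869, 0.1869.
ρ(T) = max|λ| = 0.7810; 0.7810 < 1: convergent.

0.7810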